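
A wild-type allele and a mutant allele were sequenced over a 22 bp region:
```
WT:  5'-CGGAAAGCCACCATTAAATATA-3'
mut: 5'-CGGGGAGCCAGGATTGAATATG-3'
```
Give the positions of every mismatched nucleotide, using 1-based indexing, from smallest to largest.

4, 5, 11, 12, 16, 22

Scanning 1-based: 4: A/G; 5: A/G; 11: C/G; 12: C/G; 16: A/G; 22: A/G.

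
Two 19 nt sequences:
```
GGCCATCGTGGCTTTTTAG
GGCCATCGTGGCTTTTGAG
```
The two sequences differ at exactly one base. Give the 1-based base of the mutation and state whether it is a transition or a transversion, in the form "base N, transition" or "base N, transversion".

Base 17 changes T→G. T is a pyrimidine and G is a purine, so this is a transversion.

base 17, transversion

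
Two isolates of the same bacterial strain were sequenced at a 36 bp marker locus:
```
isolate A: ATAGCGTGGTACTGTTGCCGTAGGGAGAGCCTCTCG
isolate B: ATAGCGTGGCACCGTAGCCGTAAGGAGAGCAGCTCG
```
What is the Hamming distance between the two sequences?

Mismatches (1-based): position 10: T→C; position 13: T→C; position 16: T→A; position 23: G→A; position 31: C→A; position 32: T→G.

6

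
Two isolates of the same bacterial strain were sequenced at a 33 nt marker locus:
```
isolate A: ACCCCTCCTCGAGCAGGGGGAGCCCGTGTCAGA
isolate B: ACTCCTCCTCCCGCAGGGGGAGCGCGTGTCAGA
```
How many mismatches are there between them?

The sequences differ at sites 3, 11, 12, 24 (1-based) — 4 in total.

4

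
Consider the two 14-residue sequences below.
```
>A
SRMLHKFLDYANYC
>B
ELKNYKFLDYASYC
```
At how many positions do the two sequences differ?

6

Mismatches (1-based): position 1: S→E; position 2: R→L; position 3: M→K; position 4: L→N; position 5: H→Y; position 12: N→S.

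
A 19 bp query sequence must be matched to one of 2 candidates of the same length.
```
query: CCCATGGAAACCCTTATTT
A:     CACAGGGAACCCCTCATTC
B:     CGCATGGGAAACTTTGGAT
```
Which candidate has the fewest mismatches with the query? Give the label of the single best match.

A differs at 5 sites; B differs at 7 sites. The closest is A.

A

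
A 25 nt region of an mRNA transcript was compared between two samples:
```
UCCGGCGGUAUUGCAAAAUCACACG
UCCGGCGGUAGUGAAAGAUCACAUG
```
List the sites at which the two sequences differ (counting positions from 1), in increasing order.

Scanning 1-based: 11: U/G; 14: C/A; 17: A/G; 24: C/U.

11, 14, 17, 24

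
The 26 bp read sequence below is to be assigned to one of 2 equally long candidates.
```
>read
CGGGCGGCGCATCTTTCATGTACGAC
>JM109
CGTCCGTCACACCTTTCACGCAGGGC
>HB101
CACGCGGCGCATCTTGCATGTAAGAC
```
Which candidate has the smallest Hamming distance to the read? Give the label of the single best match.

JM109 differs at 9 sites; HB101 differs at 4 sites. The closest is HB101.

HB101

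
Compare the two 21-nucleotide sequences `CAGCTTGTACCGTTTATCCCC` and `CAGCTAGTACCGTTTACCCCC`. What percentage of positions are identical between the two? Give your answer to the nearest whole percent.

90%

Mismatches at positions 6, 17 (1-based): 2 of 21.
Identical positions: 19/21 = 90.48% → 90%.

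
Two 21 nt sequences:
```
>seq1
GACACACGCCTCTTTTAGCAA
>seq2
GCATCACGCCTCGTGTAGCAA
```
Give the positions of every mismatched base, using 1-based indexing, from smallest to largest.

2, 3, 4, 13, 15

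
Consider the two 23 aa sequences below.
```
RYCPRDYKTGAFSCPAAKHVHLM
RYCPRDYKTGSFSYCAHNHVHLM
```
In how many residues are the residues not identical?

Comparing position by position, 5 residues differ: 11 (A/S), 14 (C/Y), 15 (P/C), 17 (A/H), 18 (K/N).

5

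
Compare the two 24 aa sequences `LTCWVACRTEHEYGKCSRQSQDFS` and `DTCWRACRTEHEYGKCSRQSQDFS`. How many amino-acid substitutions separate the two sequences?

Comparing position by position, 2 positions differ: 1 (L/D), 5 (V/R).

2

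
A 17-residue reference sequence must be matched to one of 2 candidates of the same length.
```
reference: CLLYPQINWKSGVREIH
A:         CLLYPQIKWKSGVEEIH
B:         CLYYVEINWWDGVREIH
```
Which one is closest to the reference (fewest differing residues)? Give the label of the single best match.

A differs at 2 residues; B differs at 5 residues. The closest is A.

A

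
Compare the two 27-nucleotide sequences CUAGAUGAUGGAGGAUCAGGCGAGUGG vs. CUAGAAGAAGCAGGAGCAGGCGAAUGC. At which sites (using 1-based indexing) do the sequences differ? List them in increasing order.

6, 9, 11, 16, 24, 27

Differences at site 6 (U→A), site 9 (U→A), site 11 (G→C), site 16 (U→G), site 24 (G→A), site 27 (G→C).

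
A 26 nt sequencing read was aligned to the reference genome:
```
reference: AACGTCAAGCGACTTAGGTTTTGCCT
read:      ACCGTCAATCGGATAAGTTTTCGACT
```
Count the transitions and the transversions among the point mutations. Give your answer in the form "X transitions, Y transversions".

Mismatches (1-based):
base 2: A→C (purine→pyrimidine, transversion)
base 9: G→T (purine→pyrimidine, transversion)
base 12: A→G (purine→purine, transition)
base 13: C→A (pyrimidine→purine, transversion)
base 15: T→A (pyrimidine→purine, transversion)
base 18: G→T (purine→pyrimidine, transversion)
base 22: T→C (pyrimidine→pyrimidine, transition)
base 24: C→A (pyrimidine→purine, transversion)

2 transitions, 6 transversions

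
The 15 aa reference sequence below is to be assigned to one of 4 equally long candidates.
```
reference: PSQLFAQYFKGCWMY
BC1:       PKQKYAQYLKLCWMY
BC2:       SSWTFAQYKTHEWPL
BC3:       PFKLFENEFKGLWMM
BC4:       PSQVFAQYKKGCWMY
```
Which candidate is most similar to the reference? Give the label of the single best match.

BC4

BC1 differs at 5 positions; BC2 differs at 9 positions; BC3 differs at 7 positions; BC4 differs at 2 positions. The closest is BC4.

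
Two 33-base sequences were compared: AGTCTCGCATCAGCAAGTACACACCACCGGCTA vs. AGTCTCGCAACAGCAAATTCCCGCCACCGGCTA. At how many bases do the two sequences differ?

Comparing position by position, 5 bases differ: 10 (T/A), 17 (G/A), 19 (A/T), 21 (A/C), 23 (A/G).

5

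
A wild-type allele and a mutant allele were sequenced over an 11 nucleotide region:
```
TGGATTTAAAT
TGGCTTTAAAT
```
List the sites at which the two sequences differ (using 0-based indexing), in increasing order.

Differences at site 3 (A→C).

3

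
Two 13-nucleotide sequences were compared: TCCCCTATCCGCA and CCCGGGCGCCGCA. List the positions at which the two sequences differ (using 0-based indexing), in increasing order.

0, 3, 4, 5, 6, 7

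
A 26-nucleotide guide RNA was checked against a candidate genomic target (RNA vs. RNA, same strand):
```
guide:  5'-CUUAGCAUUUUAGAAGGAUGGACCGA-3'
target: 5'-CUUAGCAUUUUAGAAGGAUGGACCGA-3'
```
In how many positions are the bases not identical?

No positions differ; the sequences are identical.

0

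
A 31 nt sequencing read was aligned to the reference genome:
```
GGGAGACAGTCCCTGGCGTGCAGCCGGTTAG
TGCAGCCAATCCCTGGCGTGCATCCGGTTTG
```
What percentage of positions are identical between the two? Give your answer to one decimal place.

80.6%

6 positions differ (1, 3, 6, 9, 23, 30), so 25 of 31 match: 25/31 = 80.65%.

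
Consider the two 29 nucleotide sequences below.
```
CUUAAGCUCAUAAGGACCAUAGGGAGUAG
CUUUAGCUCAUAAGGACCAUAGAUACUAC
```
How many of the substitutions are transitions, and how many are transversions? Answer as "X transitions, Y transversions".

1 transition, 4 transversions

Mismatches (1-based):
site 4: A→U (purine→pyrimidine, transversion)
site 23: G→A (purine→purine, transition)
site 24: G→U (purine→pyrimidine, transversion)
site 26: G→C (purine→pyrimidine, transversion)
site 29: G→C (purine→pyrimidine, transversion)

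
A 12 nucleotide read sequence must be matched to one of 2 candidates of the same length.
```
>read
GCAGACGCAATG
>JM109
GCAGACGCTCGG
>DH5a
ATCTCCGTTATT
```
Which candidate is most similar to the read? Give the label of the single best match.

JM109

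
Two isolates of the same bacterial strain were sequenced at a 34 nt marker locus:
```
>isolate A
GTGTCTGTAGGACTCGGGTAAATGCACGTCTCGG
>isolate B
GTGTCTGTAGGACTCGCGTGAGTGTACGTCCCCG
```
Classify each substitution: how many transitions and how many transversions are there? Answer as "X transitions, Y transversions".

Transitions (purine↔purine or pyrimidine↔pyrimidine): 20 A→G, 22 A→G, 25 C→T, 31 T→C.
Transversions (purine↔pyrimidine): 17 G→C, 33 G→C.

4 transitions, 2 transversions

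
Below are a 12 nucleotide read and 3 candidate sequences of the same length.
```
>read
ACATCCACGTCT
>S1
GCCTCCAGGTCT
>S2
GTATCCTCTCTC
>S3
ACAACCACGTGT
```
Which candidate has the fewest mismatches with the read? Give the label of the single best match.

S1 differs at 3 bases; S2 differs at 7 bases; S3 differs at 2 bases. The closest is S3.

S3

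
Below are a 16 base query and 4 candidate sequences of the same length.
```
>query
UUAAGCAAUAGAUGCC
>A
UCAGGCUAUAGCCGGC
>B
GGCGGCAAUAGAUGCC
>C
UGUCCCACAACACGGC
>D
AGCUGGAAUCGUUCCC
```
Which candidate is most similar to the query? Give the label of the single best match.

B

Hamming distances to query — A: 6; B: 4; C: 9; D: 8.
Smallest is B with 4 mismatches.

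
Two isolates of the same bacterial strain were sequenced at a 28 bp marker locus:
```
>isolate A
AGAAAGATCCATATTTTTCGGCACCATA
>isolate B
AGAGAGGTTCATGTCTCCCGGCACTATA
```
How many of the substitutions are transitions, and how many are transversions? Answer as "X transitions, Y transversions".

8 transitions, 0 transversions

Mismatches (1-based):
position 4: A→G (purine→purine, transition)
position 7: A→G (purine→purine, transition)
position 9: C→T (pyrimidine→pyrimidine, transition)
position 13: A→G (purine→purine, transition)
position 15: T→C (pyrimidine→pyrimidine, transition)
position 17: T→C (pyrimidine→pyrimidine, transition)
position 18: T→C (pyrimidine→pyrimidine, transition)
position 25: C→T (pyrimidine→pyrimidine, transition)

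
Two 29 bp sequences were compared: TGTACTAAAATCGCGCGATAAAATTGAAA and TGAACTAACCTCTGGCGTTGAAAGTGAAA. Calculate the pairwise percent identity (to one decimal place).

72.4%

Mismatches at positions 3, 9, 10, 13, 14, 18, 20, 24 (1-based): 8 of 29.
Identical positions: 21/29 = 72.41% → 72.4%.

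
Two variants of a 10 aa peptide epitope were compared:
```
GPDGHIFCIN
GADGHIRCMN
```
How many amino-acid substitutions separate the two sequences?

Mismatches (1-based): residue 2: P→A; residue 7: F→R; residue 9: I→M.

3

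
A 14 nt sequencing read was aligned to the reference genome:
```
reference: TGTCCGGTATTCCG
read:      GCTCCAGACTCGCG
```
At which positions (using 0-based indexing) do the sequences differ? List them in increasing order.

Scanning 0-based: 0: T/G; 1: G/C; 5: G/A; 7: T/A; 8: A/C; 10: T/C; 11: C/G.

0, 1, 5, 7, 8, 10, 11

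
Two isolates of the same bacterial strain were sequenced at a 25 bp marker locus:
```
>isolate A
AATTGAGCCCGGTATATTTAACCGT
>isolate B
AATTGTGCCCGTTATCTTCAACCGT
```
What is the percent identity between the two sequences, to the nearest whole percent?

84%

Mismatches at positions 6, 12, 16, 19 (1-based): 4 of 25.
Identical positions: 21/25 = 84% → 84%.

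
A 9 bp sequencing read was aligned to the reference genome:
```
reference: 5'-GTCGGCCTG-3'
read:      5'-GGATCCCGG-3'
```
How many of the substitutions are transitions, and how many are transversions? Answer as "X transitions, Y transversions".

0 transitions, 5 transversions

Mismatches (1-based):
base 2: T→G (pyrimidine→purine, transversion)
base 3: C→A (pyrimidine→purine, transversion)
base 4: G→T (purine→pyrimidine, transversion)
base 5: G→C (purine→pyrimidine, transversion)
base 8: T→G (pyrimidine→purine, transversion)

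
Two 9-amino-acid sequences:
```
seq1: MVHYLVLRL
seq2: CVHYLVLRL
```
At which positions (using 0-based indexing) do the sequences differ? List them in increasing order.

0

Scanning 0-based: 0: M/C.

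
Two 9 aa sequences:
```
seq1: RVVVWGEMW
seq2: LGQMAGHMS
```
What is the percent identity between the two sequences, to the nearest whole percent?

22%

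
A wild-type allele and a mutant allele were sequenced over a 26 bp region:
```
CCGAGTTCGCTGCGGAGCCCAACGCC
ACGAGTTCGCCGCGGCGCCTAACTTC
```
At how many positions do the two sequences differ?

The sequences differ at positions 1, 11, 16, 20, 24, 25 (1-based) — 6 in total.

6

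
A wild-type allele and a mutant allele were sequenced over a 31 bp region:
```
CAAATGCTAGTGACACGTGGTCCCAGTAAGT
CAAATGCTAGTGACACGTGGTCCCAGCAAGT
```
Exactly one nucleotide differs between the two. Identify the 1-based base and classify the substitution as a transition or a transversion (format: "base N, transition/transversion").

base 27, transition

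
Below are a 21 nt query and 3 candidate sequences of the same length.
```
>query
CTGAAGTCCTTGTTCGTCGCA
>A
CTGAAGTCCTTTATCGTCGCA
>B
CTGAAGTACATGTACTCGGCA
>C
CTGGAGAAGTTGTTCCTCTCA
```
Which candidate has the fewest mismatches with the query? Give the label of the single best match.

A

A differs at 2 sites; B differs at 6 sites; C differs at 6 sites. The closest is A.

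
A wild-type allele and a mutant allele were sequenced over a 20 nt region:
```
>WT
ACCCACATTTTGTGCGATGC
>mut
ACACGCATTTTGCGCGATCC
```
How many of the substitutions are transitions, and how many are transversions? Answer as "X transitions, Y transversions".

Transitions (purine↔purine or pyrimidine↔pyrimidine): 5 A→G, 13 T→C.
Transversions (purine↔pyrimidine): 3 C→A, 19 G→C.

2 transitions, 2 transversions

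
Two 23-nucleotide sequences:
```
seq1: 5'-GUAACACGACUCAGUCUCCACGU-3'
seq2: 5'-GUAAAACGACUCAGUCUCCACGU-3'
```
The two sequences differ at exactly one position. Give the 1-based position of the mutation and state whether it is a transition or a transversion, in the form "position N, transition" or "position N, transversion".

Position 5 changes C→A. C is a pyrimidine and A is a purine, so this is a transversion.

position 5, transversion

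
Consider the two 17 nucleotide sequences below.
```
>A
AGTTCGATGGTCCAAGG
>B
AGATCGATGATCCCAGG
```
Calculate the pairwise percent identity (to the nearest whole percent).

82%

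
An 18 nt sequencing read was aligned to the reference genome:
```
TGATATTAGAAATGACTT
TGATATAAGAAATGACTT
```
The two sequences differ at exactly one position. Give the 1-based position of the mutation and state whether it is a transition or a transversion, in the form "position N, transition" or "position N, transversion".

position 7, transversion

The sequences differ only at position 7: T→A (pyrimidine→purine), a transversion.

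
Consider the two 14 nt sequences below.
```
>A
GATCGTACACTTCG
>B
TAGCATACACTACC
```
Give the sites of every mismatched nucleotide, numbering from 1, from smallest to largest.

1, 3, 5, 12, 14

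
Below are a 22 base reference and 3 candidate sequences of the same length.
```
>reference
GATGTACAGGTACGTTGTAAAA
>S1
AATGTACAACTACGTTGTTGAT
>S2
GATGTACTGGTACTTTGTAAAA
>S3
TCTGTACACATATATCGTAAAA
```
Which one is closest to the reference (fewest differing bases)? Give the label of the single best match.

Hamming distances to reference — S1: 6; S2: 2; S3: 7.
Smallest is S2 with 2 mismatches.

S2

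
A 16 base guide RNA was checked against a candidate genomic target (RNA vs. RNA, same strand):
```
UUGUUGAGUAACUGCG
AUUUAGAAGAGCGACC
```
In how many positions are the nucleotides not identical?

Comparing position by position, 9 positions differ: 1 (U/A), 3 (G/U), 5 (U/A), 8 (G/A), 9 (U/G), 11 (A/G), 13 (U/G), 14 (G/A), 16 (G/C).

9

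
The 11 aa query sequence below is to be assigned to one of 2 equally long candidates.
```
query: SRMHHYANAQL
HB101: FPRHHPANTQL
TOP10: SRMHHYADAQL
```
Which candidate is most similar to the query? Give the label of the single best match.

Hamming distances to query — HB101: 5; TOP10: 1.
Smallest is TOP10 with 1 mismatch.

TOP10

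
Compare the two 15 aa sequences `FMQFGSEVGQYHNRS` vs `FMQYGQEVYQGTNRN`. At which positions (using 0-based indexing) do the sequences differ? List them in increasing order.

Scanning 0-based: 3: F/Y; 5: S/Q; 8: G/Y; 10: Y/G; 11: H/T; 14: S/N.

3, 5, 8, 10, 11, 14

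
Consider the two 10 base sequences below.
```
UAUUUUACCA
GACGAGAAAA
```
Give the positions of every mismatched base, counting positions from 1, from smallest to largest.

Differences at position 1 (U→G), position 3 (U→C), position 4 (U→G), position 5 (U→A), position 6 (U→G), position 8 (C→A), position 9 (C→A).

1, 3, 4, 5, 6, 8, 9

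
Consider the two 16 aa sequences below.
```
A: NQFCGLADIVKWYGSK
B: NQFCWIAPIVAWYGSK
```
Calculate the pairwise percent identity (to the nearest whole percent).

75%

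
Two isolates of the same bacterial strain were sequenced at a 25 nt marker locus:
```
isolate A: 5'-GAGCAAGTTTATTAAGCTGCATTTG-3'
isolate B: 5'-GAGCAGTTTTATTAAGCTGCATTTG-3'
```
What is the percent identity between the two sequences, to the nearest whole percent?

92%

2 positions differ (6, 7), so 23 of 25 match: 23/25 = 92%.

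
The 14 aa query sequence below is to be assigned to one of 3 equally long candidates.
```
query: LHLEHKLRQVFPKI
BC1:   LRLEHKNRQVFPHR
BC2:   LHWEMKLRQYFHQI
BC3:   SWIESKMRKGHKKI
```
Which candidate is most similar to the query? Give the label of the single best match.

Hamming distances to query — BC1: 4; BC2: 5; BC3: 9.
Smallest is BC1 with 4 mismatches.

BC1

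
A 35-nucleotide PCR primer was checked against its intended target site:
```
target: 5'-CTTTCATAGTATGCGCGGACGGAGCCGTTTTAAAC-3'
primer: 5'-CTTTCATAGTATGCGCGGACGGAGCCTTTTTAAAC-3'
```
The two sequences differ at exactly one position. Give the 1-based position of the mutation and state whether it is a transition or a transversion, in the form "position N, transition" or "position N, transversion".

position 27, transversion

The sequences differ only at position 27: G→T (purine→pyrimidine), a transversion.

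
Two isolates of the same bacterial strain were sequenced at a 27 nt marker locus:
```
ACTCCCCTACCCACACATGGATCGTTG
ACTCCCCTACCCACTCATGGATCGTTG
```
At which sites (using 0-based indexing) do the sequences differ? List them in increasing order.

14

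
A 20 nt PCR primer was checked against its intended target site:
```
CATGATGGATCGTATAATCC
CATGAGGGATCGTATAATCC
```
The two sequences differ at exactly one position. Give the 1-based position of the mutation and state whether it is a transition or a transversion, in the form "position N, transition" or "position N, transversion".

position 6, transversion

The sequences differ only at position 6: T→G (pyrimidine→purine), a transversion.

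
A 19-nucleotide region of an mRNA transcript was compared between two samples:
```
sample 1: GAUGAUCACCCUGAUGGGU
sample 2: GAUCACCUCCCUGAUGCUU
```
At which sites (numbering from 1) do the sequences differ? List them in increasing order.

4, 6, 8, 17, 18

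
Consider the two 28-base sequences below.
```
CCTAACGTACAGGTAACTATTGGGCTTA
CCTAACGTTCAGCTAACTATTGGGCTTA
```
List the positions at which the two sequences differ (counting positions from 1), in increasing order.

Scanning 1-based: 9: A/T; 13: G/C.

9, 13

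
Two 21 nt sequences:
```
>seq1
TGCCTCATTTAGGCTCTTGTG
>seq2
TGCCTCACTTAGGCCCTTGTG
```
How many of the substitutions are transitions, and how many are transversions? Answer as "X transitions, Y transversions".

Mismatches (1-based):
position 8: T→C (pyrimidine→pyrimidine, transition)
position 15: T→C (pyrimidine→pyrimidine, transition)

2 transitions, 0 transversions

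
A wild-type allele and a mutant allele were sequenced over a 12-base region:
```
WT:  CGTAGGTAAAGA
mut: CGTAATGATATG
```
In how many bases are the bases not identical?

6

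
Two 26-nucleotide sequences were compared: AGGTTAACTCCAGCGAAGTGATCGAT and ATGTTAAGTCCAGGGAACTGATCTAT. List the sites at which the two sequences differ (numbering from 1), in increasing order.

Differences at site 2 (G→T), site 8 (C→G), site 14 (C→G), site 18 (G→C), site 24 (G→T).

2, 8, 14, 18, 24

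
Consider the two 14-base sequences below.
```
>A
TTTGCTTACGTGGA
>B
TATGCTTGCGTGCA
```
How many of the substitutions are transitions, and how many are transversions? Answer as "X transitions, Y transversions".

1 transition, 2 transversions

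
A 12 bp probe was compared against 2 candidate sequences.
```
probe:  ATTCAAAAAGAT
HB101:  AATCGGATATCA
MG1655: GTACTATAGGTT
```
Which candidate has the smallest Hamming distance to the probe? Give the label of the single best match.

HB101 differs at 7 sites; MG1655 differs at 6 sites. The closest is MG1655.

MG1655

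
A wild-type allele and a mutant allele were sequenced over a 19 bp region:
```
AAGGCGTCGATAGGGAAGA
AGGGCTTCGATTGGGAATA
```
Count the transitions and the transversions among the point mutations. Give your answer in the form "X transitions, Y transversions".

1 transition, 3 transversions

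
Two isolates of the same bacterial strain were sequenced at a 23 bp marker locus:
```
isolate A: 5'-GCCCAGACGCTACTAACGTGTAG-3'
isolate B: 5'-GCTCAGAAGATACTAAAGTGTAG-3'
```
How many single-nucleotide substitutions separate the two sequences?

4

The sequences differ at sites 3, 8, 10, 17 (1-based) — 4 in total.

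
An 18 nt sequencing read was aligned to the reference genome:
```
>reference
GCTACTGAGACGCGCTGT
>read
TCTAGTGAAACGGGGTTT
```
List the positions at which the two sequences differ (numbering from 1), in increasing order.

Differences at position 1 (G→T), position 5 (C→G), position 9 (G→A), position 13 (C→G), position 15 (C→G), position 17 (G→T).

1, 5, 9, 13, 15, 17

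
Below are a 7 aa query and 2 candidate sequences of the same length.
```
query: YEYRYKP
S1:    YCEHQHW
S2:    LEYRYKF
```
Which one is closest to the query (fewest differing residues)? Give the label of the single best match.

S2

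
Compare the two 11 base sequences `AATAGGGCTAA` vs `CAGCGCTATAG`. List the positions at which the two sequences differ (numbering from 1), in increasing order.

1, 3, 4, 6, 7, 8, 11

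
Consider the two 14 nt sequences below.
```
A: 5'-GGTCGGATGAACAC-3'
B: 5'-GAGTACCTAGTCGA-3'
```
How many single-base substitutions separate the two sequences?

11

Comparing position by position, 11 positions differ: 2 (G/A), 3 (T/G), 4 (C/T), 5 (G/A), 6 (G/C), 7 (A/C), 9 (G/A), 10 (A/G), 11 (A/T), 13 (A/G), 14 (C/A).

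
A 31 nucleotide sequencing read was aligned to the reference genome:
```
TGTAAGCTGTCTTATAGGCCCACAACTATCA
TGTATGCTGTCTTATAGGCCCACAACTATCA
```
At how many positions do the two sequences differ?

The sequences differ at positions 5 (1-based) — 1 in total.

1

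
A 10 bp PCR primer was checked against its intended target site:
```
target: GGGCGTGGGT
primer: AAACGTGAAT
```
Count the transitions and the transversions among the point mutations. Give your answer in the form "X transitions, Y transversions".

5 transitions, 0 transversions

Mismatches (1-based):
site 1: G→A (purine→purine, transition)
site 2: G→A (purine→purine, transition)
site 3: G→A (purine→purine, transition)
site 8: G→A (purine→purine, transition)
site 9: G→A (purine→purine, transition)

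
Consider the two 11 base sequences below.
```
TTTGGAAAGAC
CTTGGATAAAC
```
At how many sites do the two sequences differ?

3

Mismatches (1-based): site 1: T→C; site 7: A→T; site 9: G→A.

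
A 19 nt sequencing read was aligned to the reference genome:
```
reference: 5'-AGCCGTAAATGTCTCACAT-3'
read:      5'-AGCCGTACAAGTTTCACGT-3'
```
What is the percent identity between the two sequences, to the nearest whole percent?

79%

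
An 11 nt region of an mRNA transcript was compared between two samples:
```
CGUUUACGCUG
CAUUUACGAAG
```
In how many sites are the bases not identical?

The sequences differ at sites 2, 9, 10 (1-based) — 3 in total.

3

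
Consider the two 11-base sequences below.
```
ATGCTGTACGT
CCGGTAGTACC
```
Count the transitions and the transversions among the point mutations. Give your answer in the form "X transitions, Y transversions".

3 transitions, 6 transversions

Mismatches (1-based):
position 1: A→C (purine→pyrimidine, transversion)
position 2: T→C (pyrimidine→pyrimidine, transition)
position 4: C→G (pyrimidine→purine, transversion)
position 6: G→A (purine→purine, transition)
position 7: T→G (pyrimidine→purine, transversion)
position 8: A→T (purine→pyrimidine, transversion)
position 9: C→A (pyrimidine→purine, transversion)
position 10: G→C (purine→pyrimidine, transversion)
position 11: T→C (pyrimidine→pyrimidine, transition)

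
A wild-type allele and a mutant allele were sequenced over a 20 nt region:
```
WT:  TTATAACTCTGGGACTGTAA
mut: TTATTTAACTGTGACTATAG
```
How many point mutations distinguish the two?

7

The sequences differ at bases 5, 6, 7, 8, 12, 17, 20 (1-based) — 7 in total.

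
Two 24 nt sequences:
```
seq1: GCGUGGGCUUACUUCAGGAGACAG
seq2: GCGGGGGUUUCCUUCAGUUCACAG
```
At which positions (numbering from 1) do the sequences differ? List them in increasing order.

4, 8, 11, 18, 19, 20

Differences at position 4 (U→G), position 8 (C→U), position 11 (A→C), position 18 (G→U), position 19 (A→U), position 20 (G→C).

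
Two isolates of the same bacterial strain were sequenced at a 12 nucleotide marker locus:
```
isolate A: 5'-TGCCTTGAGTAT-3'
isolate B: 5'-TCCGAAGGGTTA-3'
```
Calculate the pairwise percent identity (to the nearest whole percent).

7 positions differ (2, 4, 5, 6, 8, 11, 12), so 5 of 12 match: 5/12 = 41.67%.

42%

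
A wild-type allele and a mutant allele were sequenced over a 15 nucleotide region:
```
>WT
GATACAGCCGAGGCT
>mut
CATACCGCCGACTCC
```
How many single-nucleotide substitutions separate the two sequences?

5

Mismatches (1-based): position 1: G→C; position 6: A→C; position 12: G→C; position 13: G→T; position 15: T→C.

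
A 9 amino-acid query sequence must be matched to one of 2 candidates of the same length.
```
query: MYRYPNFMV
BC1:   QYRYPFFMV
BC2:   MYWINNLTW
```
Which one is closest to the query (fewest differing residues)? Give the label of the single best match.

BC1

BC1 differs at 2 residues; BC2 differs at 6 residues. The closest is BC1.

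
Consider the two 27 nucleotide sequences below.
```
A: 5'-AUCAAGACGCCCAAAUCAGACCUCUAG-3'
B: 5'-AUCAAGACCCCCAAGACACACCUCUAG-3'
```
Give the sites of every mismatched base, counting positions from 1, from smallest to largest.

9, 15, 16, 19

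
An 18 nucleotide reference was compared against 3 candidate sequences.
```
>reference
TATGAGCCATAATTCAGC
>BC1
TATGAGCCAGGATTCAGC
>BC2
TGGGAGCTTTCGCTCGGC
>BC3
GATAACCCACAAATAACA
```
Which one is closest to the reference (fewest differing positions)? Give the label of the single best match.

Hamming distances to reference — BC1: 2; BC2: 8; BC3: 8.
Smallest is BC1 with 2 mismatches.

BC1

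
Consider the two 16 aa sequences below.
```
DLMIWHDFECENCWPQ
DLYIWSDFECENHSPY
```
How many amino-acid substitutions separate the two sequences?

Mismatches (1-based): residue 3: M→Y; residue 6: H→S; residue 13: C→H; residue 14: W→S; residue 16: Q→Y.

5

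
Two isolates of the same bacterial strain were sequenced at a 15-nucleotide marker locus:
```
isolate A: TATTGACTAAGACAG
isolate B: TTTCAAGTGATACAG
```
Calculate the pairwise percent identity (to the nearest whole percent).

6 positions differ (2, 4, 5, 7, 9, 11), so 9 of 15 match: 9/15 = 60%.

60%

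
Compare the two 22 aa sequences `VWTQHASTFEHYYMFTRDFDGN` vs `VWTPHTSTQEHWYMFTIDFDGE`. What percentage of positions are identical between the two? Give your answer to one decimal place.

72.7%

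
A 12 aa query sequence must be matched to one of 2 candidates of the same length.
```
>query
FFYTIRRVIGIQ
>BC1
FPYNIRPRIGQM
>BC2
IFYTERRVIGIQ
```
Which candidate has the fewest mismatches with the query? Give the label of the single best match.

BC1 differs at 6 residues; BC2 differs at 2 residues. The closest is BC2.

BC2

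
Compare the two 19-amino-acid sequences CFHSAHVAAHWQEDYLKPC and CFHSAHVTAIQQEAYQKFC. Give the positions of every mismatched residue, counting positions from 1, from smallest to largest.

Differences at position 8 (A→T), position 10 (H→I), position 11 (W→Q), position 14 (D→A), position 16 (L→Q), position 18 (P→F).

8, 10, 11, 14, 16, 18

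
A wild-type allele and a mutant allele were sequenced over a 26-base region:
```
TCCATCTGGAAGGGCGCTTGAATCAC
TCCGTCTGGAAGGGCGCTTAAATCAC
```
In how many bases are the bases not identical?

2

Mismatches (1-based): base 4: A→G; base 20: G→A.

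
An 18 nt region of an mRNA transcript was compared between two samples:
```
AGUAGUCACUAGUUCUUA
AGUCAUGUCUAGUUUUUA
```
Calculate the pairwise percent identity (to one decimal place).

5 positions differ (4, 5, 7, 8, 15), so 13 of 18 match: 13/18 = 72.22%.

72.2%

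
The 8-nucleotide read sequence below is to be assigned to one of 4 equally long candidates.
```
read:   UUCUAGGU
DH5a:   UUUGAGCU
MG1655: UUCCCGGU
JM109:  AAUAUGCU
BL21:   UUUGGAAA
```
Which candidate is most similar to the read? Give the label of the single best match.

DH5a differs at 3 bases; MG1655 differs at 2 bases; JM109 differs at 6 bases; BL21 differs at 6 bases. The closest is MG1655.

MG1655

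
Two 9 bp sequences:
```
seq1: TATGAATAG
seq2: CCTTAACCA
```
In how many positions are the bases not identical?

6

Mismatches (1-based): position 1: T→C; position 2: A→C; position 4: G→T; position 7: T→C; position 8: A→C; position 9: G→A.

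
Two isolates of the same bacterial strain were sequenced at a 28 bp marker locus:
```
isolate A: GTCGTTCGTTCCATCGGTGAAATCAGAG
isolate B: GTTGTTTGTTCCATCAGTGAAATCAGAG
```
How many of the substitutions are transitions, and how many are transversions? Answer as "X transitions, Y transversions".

3 transitions, 0 transversions

Transitions (purine↔purine or pyrimidine↔pyrimidine): 3 C→T, 7 C→T, 16 G→A.
Transversions (purine↔pyrimidine): none.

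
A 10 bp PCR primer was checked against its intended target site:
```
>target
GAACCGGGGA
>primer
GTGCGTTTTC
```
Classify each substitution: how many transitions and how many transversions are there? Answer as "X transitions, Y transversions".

1 transition, 7 transversions

Mismatches (1-based):
position 2: A→T (purine→pyrimidine, transversion)
position 3: A→G (purine→purine, transition)
position 5: C→G (pyrimidine→purine, transversion)
position 6: G→T (purine→pyrimidine, transversion)
position 7: G→T (purine→pyrimidine, transversion)
position 8: G→T (purine→pyrimidine, transversion)
position 9: G→T (purine→pyrimidine, transversion)
position 10: A→C (purine→pyrimidine, transversion)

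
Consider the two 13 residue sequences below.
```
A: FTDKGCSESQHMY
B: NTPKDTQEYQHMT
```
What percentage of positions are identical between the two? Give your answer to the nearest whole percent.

46%

7 positions differ (1, 3, 5, 6, 7, 9, 13), so 6 of 13 match: 6/13 = 46.15%.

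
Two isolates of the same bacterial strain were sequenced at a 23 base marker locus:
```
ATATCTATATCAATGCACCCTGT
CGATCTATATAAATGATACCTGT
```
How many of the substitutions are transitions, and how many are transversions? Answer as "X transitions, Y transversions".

0 transitions, 6 transversions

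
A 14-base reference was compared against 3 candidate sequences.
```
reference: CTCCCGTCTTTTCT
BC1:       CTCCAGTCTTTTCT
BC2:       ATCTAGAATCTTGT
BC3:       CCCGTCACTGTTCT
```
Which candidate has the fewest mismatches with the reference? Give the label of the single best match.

BC1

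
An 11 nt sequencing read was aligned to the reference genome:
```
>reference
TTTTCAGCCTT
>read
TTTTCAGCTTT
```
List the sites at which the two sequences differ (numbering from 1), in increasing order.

Differences at site 9 (C→T).

9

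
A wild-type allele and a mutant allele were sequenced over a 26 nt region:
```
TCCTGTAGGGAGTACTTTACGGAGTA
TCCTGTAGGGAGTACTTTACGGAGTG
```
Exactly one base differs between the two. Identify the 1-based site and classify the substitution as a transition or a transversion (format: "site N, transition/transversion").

site 26, transition

Site 26 changes A→G. A is a purine and G is a purine, so this is a transition.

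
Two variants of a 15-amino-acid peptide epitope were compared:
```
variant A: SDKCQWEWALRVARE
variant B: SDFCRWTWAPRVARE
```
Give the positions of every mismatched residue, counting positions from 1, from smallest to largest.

3, 5, 7, 10

Differences at position 3 (K→F), position 5 (Q→R), position 7 (E→T), position 10 (L→P).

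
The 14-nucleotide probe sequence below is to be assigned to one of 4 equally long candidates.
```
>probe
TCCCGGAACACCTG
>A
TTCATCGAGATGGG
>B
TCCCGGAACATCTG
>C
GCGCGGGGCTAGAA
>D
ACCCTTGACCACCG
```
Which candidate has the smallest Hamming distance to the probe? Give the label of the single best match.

A differs at 9 bases; B differs at 1 base; C differs at 9 bases; D differs at 7 bases. The closest is B.

B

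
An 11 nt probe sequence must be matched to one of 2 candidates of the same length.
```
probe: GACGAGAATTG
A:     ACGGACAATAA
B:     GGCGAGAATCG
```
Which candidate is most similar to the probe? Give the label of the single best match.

B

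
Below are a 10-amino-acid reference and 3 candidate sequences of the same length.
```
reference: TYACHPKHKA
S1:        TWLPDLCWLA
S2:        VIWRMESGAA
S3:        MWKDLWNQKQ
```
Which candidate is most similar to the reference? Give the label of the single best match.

Hamming distances to reference — S1: 8; S2: 9; S3: 9.
Smallest is S1 with 8 mismatches.

S1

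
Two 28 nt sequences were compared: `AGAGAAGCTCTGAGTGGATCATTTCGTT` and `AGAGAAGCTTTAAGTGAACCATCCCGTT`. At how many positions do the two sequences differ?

6

The sequences differ at positions 10, 12, 17, 19, 23, 24 (1-based) — 6 in total.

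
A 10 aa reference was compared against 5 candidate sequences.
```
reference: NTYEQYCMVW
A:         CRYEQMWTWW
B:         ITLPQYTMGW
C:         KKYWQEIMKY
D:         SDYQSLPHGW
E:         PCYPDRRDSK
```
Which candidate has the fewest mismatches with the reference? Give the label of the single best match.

B

A differs at 6 residues; B differs at 5 residues; C differs at 7 residues; D differs at 8 residues; E differs at 9 residues. The closest is B.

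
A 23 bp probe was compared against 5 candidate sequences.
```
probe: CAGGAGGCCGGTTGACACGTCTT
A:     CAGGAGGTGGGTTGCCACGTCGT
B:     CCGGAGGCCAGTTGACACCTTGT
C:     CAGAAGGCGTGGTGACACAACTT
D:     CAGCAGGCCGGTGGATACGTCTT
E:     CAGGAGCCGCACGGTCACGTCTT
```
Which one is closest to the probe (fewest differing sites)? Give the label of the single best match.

Hamming distances to probe — A: 4; B: 5; C: 6; D: 3; E: 7.
Smallest is D with 3 mismatches.

D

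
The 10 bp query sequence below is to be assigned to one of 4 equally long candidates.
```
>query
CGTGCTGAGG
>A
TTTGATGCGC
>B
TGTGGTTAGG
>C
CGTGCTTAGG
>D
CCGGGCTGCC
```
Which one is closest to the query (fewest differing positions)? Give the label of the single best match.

C

A differs at 5 positions; B differs at 3 positions; C differs at 1 position; D differs at 8 positions. The closest is C.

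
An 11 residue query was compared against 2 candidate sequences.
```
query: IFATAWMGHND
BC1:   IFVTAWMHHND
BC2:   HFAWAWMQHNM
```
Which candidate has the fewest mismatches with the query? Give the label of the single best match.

BC1

BC1 differs at 2 positions; BC2 differs at 4 positions. The closest is BC1.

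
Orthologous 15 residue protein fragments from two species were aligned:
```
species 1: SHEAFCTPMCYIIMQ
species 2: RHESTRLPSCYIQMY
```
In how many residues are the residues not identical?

8

The sequences differ at residues 1, 4, 5, 6, 7, 9, 13, 15 (1-based) — 8 in total.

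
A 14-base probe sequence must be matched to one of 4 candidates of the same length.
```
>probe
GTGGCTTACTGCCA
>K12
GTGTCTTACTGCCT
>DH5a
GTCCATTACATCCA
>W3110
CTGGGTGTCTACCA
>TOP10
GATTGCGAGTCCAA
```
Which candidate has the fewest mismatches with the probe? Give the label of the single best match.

K12

K12 differs at 2 positions; DH5a differs at 5 positions; W3110 differs at 5 positions; TOP10 differs at 9 positions. The closest is K12.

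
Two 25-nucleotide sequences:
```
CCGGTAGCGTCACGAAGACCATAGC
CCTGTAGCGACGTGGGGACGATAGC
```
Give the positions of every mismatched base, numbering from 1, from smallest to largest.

3, 10, 12, 13, 15, 16, 20

Differences at position 3 (G→T), position 10 (T→A), position 12 (A→G), position 13 (C→T), position 15 (A→G), position 16 (A→G), position 20 (C→G).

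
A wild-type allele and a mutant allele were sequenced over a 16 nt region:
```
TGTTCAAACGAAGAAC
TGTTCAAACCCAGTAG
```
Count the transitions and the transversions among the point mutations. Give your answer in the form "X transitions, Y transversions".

0 transitions, 4 transversions

Mismatches (1-based):
base 10: G→C (purine→pyrimidine, transversion)
base 11: A→C (purine→pyrimidine, transversion)
base 14: A→T (purine→pyrimidine, transversion)
base 16: C→G (pyrimidine→purine, transversion)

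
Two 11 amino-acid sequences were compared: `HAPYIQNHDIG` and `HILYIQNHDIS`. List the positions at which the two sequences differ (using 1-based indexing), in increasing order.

Differences at position 2 (A→I), position 3 (P→L), position 11 (G→S).

2, 3, 11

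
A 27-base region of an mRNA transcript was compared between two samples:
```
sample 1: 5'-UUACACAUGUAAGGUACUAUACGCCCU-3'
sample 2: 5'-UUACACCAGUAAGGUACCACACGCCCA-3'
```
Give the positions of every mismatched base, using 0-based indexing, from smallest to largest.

6, 7, 17, 19, 26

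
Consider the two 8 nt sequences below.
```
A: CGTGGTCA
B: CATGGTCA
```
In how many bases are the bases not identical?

1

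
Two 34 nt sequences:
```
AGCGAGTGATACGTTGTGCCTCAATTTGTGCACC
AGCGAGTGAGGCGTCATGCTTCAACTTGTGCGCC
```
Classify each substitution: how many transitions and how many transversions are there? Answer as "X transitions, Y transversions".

6 transitions, 1 transversion

Mismatches (1-based):
base 10: T→G (pyrimidine→purine, transversion)
base 11: A→G (purine→purine, transition)
base 15: T→C (pyrimidine→pyrimidine, transition)
base 16: G→A (purine→purine, transition)
base 20: C→T (pyrimidine→pyrimidine, transition)
base 25: T→C (pyrimidine→pyrimidine, transition)
base 32: A→G (purine→purine, transition)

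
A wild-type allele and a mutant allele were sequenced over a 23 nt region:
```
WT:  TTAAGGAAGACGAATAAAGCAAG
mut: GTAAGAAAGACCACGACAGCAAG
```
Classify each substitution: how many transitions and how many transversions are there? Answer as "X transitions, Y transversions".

1 transition, 5 transversions

Transitions (purine↔purine or pyrimidine↔pyrimidine): 6 G→A.
Transversions (purine↔pyrimidine): 1 T→G, 12 G→C, 14 A→C, 15 T→G, 17 A→C.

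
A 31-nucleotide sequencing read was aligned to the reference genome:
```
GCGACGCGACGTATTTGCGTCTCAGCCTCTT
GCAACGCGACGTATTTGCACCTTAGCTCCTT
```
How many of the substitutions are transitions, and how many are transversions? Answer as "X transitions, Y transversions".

Mismatches (1-based):
base 3: G→A (purine→purine, transition)
base 19: G→A (purine→purine, transition)
base 20: T→C (pyrimidine→pyrimidine, transition)
base 23: C→T (pyrimidine→pyrimidine, transition)
base 27: C→T (pyrimidine→pyrimidine, transition)
base 28: T→C (pyrimidine→pyrimidine, transition)

6 transitions, 0 transversions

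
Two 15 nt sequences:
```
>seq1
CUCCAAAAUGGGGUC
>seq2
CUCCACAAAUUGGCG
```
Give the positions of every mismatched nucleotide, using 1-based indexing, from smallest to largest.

6, 9, 10, 11, 14, 15

Differences at position 6 (A→C), position 9 (U→A), position 10 (G→U), position 11 (G→U), position 14 (U→C), position 15 (C→G).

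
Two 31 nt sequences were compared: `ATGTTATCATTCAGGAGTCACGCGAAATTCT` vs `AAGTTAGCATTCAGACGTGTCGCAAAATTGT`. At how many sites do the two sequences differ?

Comparing position by position, 8 sites differ: 2 (T/A), 7 (T/G), 15 (G/A), 16 (A/C), 19 (C/G), 20 (A/T), 24 (G/A), 30 (C/G).

8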